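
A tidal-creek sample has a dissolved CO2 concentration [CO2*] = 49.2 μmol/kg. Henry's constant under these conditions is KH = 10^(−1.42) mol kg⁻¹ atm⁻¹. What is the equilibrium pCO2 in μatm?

KH = 10^(−1.42) = 3.802×10^-2 mol kg⁻¹ atm⁻¹
pCO2 = [CO2*]/KH = 49.2×10^-6 / 3.802×10^-2 = 1.29×10^-3 atm = 1290 μatm

pCO2 = 1290 μatm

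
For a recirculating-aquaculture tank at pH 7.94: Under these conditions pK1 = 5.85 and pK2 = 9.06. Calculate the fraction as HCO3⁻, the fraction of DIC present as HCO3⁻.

α₁ = 1 / (1 + [H⁺]/K1 + K2/[H⁺]) = 1 / (1 + 10^-2.09 + 10^-1.12)
   = 1 / (1 + 0.0081283 + 0.075858) = 1/1.0840 = 0.9225

α₁ = 0.923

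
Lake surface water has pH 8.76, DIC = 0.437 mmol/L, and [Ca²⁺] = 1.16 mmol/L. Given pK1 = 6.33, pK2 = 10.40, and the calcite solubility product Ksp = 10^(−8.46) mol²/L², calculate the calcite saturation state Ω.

α₂ = 1 / (1 + [H⁺]/K2 + [H⁺]²/(K1K2)) = 1 / (1 + 10^+1.64 + 10^-0.79)
   = 1 / (1 + 43.652 + 0.16218) = 1/44.814 = 0.02231
[CO3²⁻] = α₂ × DIC = 0.02231 × 0.437 = 0.009751 mmol/L = 9.751 μmol/L
Ksp = 10^(−8.46) = 3.467×10^-9
Ω = [Ca²⁺][CO3²⁻]/Ksp = (1.16×10^-3)(9.751×10^-6) / 3.467×10^-9 = 3.26

Ω = 3.26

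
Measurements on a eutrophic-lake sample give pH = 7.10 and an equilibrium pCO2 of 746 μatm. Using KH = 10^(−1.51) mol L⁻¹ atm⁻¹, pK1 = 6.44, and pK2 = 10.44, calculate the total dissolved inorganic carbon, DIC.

[CO2*] = KH · pCO2 = 10^(−1.51) × 746×10^-6 = 2.305×10^-5 mol/L
α₀ = 1/(1 + K1/[H⁺] + K1K2/[H⁺]²) = 1/(1 + 10^+0.66 + 10^-2.68) = 0.1794
DIC = [CO2*]/α₀ = 2.305×10^-5 / 0.1794 = 0.128 mmol/L

DIC = 0.128 mmol/L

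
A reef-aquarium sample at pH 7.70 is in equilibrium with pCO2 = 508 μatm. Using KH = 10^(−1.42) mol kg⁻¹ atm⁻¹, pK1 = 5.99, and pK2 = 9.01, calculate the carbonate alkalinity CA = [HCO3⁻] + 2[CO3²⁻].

[CO2*] = KH · pCO2 = 10^(−1.42) × 508×10^-6 = 1.931×10^-5 mol/kg
α₀ = 1/(1 + K1/[H⁺] + K1K2/[H⁺]²) = 1/(1 + 10^+1.71 + 10^+0.40) = 0.01825
DIC = [CO2*]/α₀ = 1.931×10^-5 / 0.01825 = 1.058 mmol/kg
CA = (α₁ + 2α₂)·DIC = (0.9359 + 2×0.04584) × 1.058 = 1.09 mmol/kg

CA = 1.09 mmol/kg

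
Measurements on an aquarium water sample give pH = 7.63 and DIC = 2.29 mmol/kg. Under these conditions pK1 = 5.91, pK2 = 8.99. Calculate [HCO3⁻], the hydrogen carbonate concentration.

α₁ = 1 / (1 + [H⁺]/K1 + K2/[H⁺]) = 1 / (1 + 10^-1.72 + 10^-1.36)
   = 1 / (1 + 0.019055 + 0.043652) = 1/1.0627 = 0.9410
[HCO3⁻] = α₁ × DIC = 0.9410 × 2.29 = 2.15 mmol/kg

[HCO3⁻] = 2.15 mmol/kg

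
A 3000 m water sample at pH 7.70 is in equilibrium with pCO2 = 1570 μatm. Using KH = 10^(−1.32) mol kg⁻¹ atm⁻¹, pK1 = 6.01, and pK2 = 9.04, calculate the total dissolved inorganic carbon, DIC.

DIC = 3.92 mmol/kg

[CO2*] = KH · pCO2 = 10^(−1.32) × 1570×10^-6 = 7.514×10^-5 mol/kg
α₀ = 1/(1 + K1/[H⁺] + K1K2/[H⁺]²) = 1/(1 + 10^+1.69 + 10^+0.35) = 0.01915
DIC = [CO2*]/α₀ = 7.514×10^-5 / 0.01915 = 3.92 mmol/kg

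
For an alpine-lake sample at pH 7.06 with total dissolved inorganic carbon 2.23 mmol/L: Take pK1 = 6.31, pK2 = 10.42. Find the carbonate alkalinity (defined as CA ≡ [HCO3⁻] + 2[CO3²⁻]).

CA = 1.89 mmol/L

CA = [HCO3⁻] + 2[CO3²⁻] = (α₁ + 2α₂)·DIC
At pH 7.06: [H⁺]/K1 = 10^-0.75 = 0.17783, K2/[H⁺] = 10^-3.36 = 0.00043652
α₁ = 1/(1 + 0.17783 + 0.00043652) = 1/1.1783 = 0.8487; α₂ = α₁·K2/[H⁺] = 0.0003705
α₁ + 2α₂ = 0.8494
CA = 0.8494 × 2.23 = 1.89 mmol/L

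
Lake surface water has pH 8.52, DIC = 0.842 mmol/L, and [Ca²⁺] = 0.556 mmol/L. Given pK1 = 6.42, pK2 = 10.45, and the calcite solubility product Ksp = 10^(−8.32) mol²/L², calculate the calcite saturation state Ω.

Ω = 1.13

α₂ = 1 / (1 + [H⁺]/K2 + [H⁺]²/(K1K2)) = 1 / (1 + 10^+1.93 + 10^-0.17)
   = 1 / (1 + 85.114 + 0.67608) = 1/86.790 = 0.01152
[CO3²⁻] = α₂ × DIC = 0.01152 × 0.842 = 0.009702 mmol/L = 9.702 μmol/L
Ksp = 10^(−8.32) = 4.786×10^-9
Ω = [Ca²⁺][CO3²⁻]/Ksp = (0.556×10^-3)(9.702×10^-6) / 4.786×10^-9 = 1.13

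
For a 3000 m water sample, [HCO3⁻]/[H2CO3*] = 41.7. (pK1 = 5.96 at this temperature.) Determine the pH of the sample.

pH = 7.58

From K1 = [H⁺][HCO3⁻]/[H2CO3*]:  pH = pK1 + log₁₀([HCO3⁻]/[H2CO3*])
log₁₀(41.7) = +1.620
pH = 5.96 + (+1.620) = 7.58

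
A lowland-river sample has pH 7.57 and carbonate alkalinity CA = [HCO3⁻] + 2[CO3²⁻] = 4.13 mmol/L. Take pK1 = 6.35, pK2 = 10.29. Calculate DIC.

DIC = 4.37 mmol/L

CA = [HCO3⁻] + 2[CO3²⁻] = (α₁ + 2α₂)·DIC
At pH 7.57: [H⁺]/K1 = 10^-1.22 = 0.060256, K2/[H⁺] = 10^-2.72 = 0.0019055
α₁ = 1/(1 + 0.060256 + 0.0019055) = 1/1.0622 = 0.9415; α₂ = α₁·K2/[H⁺] = 0.001794
α₁ + 2α₂ = 0.9451
DIC = CA / (α₁ + 2α₂) = 4.13 / 0.9451 = 4.37 mmol/L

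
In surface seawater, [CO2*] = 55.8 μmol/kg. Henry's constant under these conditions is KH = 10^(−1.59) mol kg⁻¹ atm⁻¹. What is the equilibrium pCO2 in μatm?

KH = 10^(−1.59) = 2.570×10^-2 mol kg⁻¹ atm⁻¹
pCO2 = [CO2*]/KH = 55.8×10^-6 / 2.570×10^-2 = 2.17×10^-3 atm = 2170 μatm

pCO2 = 2170 μatm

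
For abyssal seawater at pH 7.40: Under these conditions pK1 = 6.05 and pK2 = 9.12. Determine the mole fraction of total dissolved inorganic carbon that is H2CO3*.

α₀ = 0.0420

α₀ = 1 / (1 + K1/[H⁺] + K1K2/[H⁺]²) = 1 / (1 + 10^+1.35 + 10^-0.37)
   = 1 / (1 + 22.387 + 0.42658) = 1/23.814 = 0.04199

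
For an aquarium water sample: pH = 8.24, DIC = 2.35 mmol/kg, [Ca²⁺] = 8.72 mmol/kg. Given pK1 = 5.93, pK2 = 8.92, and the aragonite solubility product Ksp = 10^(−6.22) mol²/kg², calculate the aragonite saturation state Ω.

α₂ = 1 / (1 + [H⁺]/K2 + [H⁺]²/(K1K2)) = 1 / (1 + 10^+0.68 + 10^-1.63)
   = 1 / (1 + 4.7863 + 0.023442) = 1/5.8097 = 0.1721
[CO3²⁻] = α₂ × DIC = 0.1721 × 2.35 = 0.4045 mmol/kg
Ksp = 10^(−6.22) = 6.026×10^-7
Ω = [Ca²⁺][CO3²⁻]/Ksp = (8.72×10^-3)(4.045×10^-4) / 6.026×10^-7 = 5.85

Ω = 5.85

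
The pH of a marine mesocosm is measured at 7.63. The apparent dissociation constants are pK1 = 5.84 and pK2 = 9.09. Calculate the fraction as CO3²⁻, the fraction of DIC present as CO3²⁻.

α₂ = 0.0330

α₂ = 1 / (1 + [H⁺]/K2 + [H⁺]²/(K1K2)) = 1 / (1 + 10^+1.46 + 10^-0.33)
   = 1 / (1 + 28.840 + 0.46774) = 1/30.308 = 0.03299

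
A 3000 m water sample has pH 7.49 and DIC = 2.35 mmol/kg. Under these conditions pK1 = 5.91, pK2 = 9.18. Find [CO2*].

α₀ = 1 / (1 + K1/[H⁺] + K1K2/[H⁺]²) = 1 / (1 + 10^+1.58 + 10^-0.11)
   = 1 / (1 + 38.019 + 0.77625) = 1/39.795 = 0.02513
[CO2*] = α₀ × DIC = 0.02513 × 2.35 = 0.0591 mmol/kg

[CO2*] = 0.0591 mmol/kg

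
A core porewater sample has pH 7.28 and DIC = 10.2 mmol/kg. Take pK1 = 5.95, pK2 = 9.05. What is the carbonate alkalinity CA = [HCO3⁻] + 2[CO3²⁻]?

CA = [HCO3⁻] + 2[CO3²⁻] = (α₁ + 2α₂)·DIC
At pH 7.28: [H⁺]/K1 = 10^-1.33 = 0.046774, K2/[H⁺] = 10^-1.77 = 0.016982
α₁ = 1/(1 + 0.046774 + 0.016982) = 1/1.0638 = 0.9401; α₂ = α₁·K2/[H⁺] = 0.01596
α₁ + 2α₂ = 0.9720
CA = 0.9720 × 10.2 = 9.91 mmol/kg

CA = 9.91 mmol/kg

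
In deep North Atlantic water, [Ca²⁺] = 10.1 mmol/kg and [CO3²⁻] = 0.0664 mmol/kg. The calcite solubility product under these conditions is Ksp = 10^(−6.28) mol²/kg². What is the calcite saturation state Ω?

Ksp = 10^(−6.28) = 5.248×10^-7
Ω = [Ca²⁺][CO3²⁻]/Ksp = (10.1×10^-3)(0.0664×10^-3) / 5.248×10^-7 = 1.28

Ω = 1.28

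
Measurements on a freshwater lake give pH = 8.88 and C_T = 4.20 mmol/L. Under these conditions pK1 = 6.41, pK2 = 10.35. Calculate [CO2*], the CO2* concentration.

α₀ = 1 / (1 + K1/[H⁺] + K1K2/[H⁺]²) = 1 / (1 + 10^+2.47 + 10^+1.00)
   = 1 / (1 + 295.12 + 10.000) = 1/306.12 = 0.003267
[CO2*] = α₀ × DIC = 0.003267 × 4.20 = 0.0137 mmol/L = 13.7 μmol/L

[CO2*] = 13.7 μmol/L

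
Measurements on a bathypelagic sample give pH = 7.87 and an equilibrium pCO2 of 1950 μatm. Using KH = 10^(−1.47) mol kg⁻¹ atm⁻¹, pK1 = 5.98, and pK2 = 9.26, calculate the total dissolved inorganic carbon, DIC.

[CO2*] = KH · pCO2 = 10^(−1.47) × 1950×10^-6 = 6.607×10^-5 mol/kg
α₀ = 1/(1 + K1/[H⁺] + K1K2/[H⁺]²) = 1/(1 + 10^+1.89 + 10^+0.50) = 0.01223
DIC = [CO2*]/α₀ = 6.607×10^-5 / 0.01223 = 5.40 mmol/kg

DIC = 5.40 mmol/kg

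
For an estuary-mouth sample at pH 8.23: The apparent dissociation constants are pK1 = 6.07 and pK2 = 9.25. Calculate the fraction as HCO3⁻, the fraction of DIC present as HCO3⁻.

α₁ = 1 / (1 + [H⁺]/K1 + K2/[H⁺]) = 1 / (1 + 10^-2.16 + 10^-1.02)
   = 1 / (1 + 0.0069183 + 0.095499) = 1/1.1024 = 0.9071

α₁ = 0.907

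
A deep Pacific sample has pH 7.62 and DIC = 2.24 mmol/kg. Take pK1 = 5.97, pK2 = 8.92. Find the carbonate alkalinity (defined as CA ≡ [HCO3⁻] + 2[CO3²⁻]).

CA = [HCO3⁻] + 2[CO3²⁻] = (α₁ + 2α₂)·DIC
At pH 7.62: [H⁺]/K1 = 10^-1.65 = 0.022387, K2/[H⁺] = 10^-1.30 = 0.050119
α₁ = 1/(1 + 0.022387 + 0.050119) = 1/1.0725 = 0.9324; α₂ = α₁·K2/[H⁺] = 0.04673
α₁ + 2α₂ = 1.0259
CA = 1.0259 × 2.24 = 2.30 mmol/kg

CA = 2.30 mmol/kg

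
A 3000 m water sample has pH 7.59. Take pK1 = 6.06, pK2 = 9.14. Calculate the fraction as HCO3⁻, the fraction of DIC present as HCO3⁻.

α₁ = 1 / (1 + [H⁺]/K1 + K2/[H⁺]) = 1 / (1 + 10^-1.53 + 10^-1.55)
   = 1 / (1 + 0.029512 + 0.028184) = 1/1.0577 = 0.9455

α₁ = 0.945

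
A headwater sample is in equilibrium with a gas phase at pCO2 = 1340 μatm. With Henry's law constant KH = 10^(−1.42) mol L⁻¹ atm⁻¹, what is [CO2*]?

KH = 10^(−1.42) = 3.802×10^-2 mol L⁻¹ atm⁻¹
[CO2*] = KH · pCO2 = 3.802×10^-2 × 1340×10^-6 atm = 5.09×10^-5 mol/L

[CO2*] = 50.9 μmol/L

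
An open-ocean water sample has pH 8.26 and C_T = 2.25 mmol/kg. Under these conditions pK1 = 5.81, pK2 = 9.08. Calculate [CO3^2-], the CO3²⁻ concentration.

[CO3²⁻] = 0.295 mmol/kg

α₂ = 1 / (1 + [H⁺]/K2 + [H⁺]²/(K1K2)) = 1 / (1 + 10^+0.82 + 10^-1.63)
   = 1 / (1 + 6.6069 + 0.023442) = 1/7.6304 = 0.1311
[CO3²⁻] = α₂ × DIC = 0.1311 × 2.25 = 0.295 mmol/kg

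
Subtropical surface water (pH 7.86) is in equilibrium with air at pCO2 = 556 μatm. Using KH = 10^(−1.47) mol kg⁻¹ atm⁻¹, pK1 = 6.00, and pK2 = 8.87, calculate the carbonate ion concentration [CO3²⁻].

[CO3²⁻] = 0.133 mmol/kg

[CO2*] = KH · pCO2 = 10^(−1.47) × 556×10^-6 = 1.884×10^-5 mol/kg
α₀ = 1/(1 + K1/[H⁺] + K1K2/[H⁺]²) = 1/(1 + 10^+1.86 + 10^+0.85) = 0.01242
DIC = [CO2*]/α₀ = 1.884×10^-5 / 0.01242 = 1.517 mmol/kg
[CO3²⁻] = α₂·DIC; α₂ = 0.08792, so [CO3²⁻] = 0.08792 × 1.517 = 0.133 mmol/kg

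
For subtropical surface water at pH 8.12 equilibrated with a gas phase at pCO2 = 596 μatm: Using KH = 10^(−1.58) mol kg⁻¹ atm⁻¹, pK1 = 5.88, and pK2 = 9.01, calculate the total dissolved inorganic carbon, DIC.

[CO2*] = KH · pCO2 = 10^(−1.58) × 596×10^-6 = 1.568×10^-5 mol/kg
α₀ = 1/(1 + K1/[H⁺] + K1K2/[H⁺]²) = 1/(1 + 10^+2.24 + 10^+1.35) = 0.005072
DIC = [CO2*]/α₀ = 1.568×10^-5 / 0.005072 = 3.09 mmol/kg

DIC = 3.09 mmol/kg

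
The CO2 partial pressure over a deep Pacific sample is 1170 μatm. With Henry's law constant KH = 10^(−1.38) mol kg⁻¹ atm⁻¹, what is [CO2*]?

[CO2*] = 48.8 μmol/kg

KH = 10^(−1.38) = 4.169×10^-2 mol kg⁻¹ atm⁻¹
[CO2*] = KH · pCO2 = 4.169×10^-2 × 1170×10^-6 atm = 4.88×10^-5 mol/kg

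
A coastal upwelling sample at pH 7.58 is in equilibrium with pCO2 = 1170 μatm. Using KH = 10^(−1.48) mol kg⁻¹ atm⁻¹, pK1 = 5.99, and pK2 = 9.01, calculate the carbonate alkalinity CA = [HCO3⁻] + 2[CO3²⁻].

CA = 1.62 mmol/kg

[CO2*] = KH · pCO2 = 10^(−1.48) × 1170×10^-6 = 3.874×10^-5 mol/kg
α₀ = 1/(1 + K1/[H⁺] + K1K2/[H⁺]²) = 1/(1 + 10^+1.59 + 10^+0.16) = 0.02418
DIC = [CO2*]/α₀ = 3.874×10^-5 / 0.02418 = 1.602 mmol/kg
CA = (α₁ + 2α₂)·DIC = (0.9409 + 2×0.03496) × 1.602 = 1.62 mmol/kg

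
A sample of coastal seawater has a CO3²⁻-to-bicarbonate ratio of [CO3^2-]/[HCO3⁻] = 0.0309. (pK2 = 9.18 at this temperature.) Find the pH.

pH = 7.67

From K2 = [H⁺][CO3^2-]/[HCO3⁻]:  pH = pK2 + log₁₀([CO3^2-]/[HCO3⁻])
log₁₀(0.0309) = -1.510
pH = 9.18 + (-1.510) = 7.67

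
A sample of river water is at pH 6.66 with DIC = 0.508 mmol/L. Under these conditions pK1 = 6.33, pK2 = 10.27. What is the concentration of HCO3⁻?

α₁ = 1 / (1 + [H⁺]/K1 + K2/[H⁺]) = 1 / (1 + 10^-0.33 + 10^-3.61)
   = 1 / (1 + 0.46774 + 0.00024547) = 1/1.4680 = 0.6812
[HCO3⁻] = α₁ × DIC = 0.6812 × 0.508 = 0.346 mmol/L

[HCO3⁻] = 0.346 mmol/L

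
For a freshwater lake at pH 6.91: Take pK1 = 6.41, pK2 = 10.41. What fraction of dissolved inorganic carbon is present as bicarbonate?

α₁ = 0.760

α₁ = 1 / (1 + [H⁺]/K1 + K2/[H⁺]) = 1 / (1 + 10^-0.50 + 10^-3.50)
   = 1 / (1 + 0.31623 + 0.00031623) = 1/1.3165 = 0.7596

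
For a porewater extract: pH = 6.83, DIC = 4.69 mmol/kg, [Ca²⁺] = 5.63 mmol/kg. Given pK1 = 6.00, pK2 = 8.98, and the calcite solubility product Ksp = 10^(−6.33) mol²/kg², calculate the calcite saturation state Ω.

α₂ = 1 / (1 + [H⁺]/K2 + [H⁺]²/(K1K2)) = 1 / (1 + 10^+2.15 + 10^+1.32)
   = 1 / (1 + 141.25 + 20.893) = 1/163.15 = 0.006129
[CO3²⁻] = α₂ × DIC = 0.006129 × 4.69 = 0.02875 mmol/kg
Ksp = 10^(−6.33) = 4.677×10^-7
Ω = [Ca²⁺][CO3²⁻]/Ksp = (5.63×10^-3)(2.875×10^-5) / 4.677×10^-7 = 0.346

Ω = 0.346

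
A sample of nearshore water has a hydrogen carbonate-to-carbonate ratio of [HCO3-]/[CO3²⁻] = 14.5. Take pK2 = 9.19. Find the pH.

pH = 8.03

From K2 = [H⁺][CO3²⁻]/[HCO3-]:  pH = pK2 − log₁₀([HCO3-]/[CO3²⁻])
log₁₀(14.5) = +1.161
pH = 9.19 − (+1.161) = 8.03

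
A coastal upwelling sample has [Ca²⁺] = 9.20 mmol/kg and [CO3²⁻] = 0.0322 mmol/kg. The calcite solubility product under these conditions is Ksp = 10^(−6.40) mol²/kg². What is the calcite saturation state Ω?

Ksp = 10^(−6.40) = 3.981×10^-7
Ω = [Ca²⁺][CO3²⁻]/Ksp = (9.20×10^-3)(0.0322×10^-3) / 3.981×10^-7 = 0.744

Ω = 0.744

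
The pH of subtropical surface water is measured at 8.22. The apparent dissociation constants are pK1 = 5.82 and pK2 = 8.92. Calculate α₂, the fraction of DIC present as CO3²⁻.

α₂ = 1 / (1 + [H⁺]/K2 + [H⁺]²/(K1K2)) = 1 / (1 + 10^+0.70 + 10^-1.70)
   = 1 / (1 + 5.0119 + 0.019953) = 1/6.0318 = 0.1658

α₂ = 0.166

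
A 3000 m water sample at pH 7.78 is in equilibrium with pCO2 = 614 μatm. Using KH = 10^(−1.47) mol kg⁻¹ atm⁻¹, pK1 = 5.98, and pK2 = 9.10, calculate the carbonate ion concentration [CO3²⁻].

[CO3²⁻] = 0.0628 mmol/kg

[CO2*] = KH · pCO2 = 10^(−1.47) × 614×10^-6 = 2.081×10^-5 mol/kg
α₀ = 1/(1 + K1/[H⁺] + K1K2/[H⁺]²) = 1/(1 + 10^+1.80 + 10^+0.48) = 0.01490
DIC = [CO2*]/α₀ = 2.081×10^-5 / 0.01490 = 1.396 mmol/kg
[CO3²⁻] = α₂·DIC; α₂ = 0.04500, so [CO3²⁻] = 0.04500 × 1.396 = 0.0628 mmol/kg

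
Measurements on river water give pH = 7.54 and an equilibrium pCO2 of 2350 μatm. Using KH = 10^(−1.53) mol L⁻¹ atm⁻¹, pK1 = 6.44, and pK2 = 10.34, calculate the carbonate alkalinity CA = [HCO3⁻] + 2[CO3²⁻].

[CO2*] = KH · pCO2 = 10^(−1.53) × 2350×10^-6 = 6.935×10^-5 mol/L
α₀ = 1/(1 + K1/[H⁺] + K1K2/[H⁺]²) = 1/(1 + 10^+1.10 + 10^-1.70) = 0.07348
DIC = [CO2*]/α₀ = 6.935×10^-5 / 0.07348 = 0.9438 mmol/L
CA = (α₁ + 2α₂)·DIC = (0.9251 + 2×0.001466) × 0.9438 = 0.876 mmol/L

CA = 0.876 mmol/L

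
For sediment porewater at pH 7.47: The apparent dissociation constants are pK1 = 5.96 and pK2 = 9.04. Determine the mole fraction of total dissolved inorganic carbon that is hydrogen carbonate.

α₁ = 1 / (1 + [H⁺]/K1 + K2/[H⁺]) = 1 / (1 + 10^-1.51 + 10^-1.57)
   = 1 / (1 + 0.030903 + 0.026915) = 1/1.0578 = 0.9453

α₁ = 0.945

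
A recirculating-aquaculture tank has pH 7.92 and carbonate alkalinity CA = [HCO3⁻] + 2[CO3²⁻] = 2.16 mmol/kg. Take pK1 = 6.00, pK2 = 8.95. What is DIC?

CA = [HCO3⁻] + 2[CO3²⁻] = (α₁ + 2α₂)·DIC
At pH 7.92: [H⁺]/K1 = 10^-1.92 = 0.012023, K2/[H⁺] = 10^-1.03 = 0.093325
α₁ = 1/(1 + 0.012023 + 0.093325) = 1/1.1053 = 0.9047; α₂ = α₁·K2/[H⁺] = 0.08443
α₁ + 2α₂ = 1.0736
DIC = CA / (α₁ + 2α₂) = 2.16 / 1.0736 = 2.01 mmol/kg

DIC = 2.01 mmol/kg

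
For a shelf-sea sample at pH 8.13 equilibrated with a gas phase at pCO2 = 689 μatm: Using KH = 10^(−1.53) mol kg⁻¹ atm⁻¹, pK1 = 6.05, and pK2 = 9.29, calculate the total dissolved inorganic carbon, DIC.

[CO2*] = KH · pCO2 = 10^(−1.53) × 689×10^-6 = 2.033×10^-5 mol/kg
α₀ = 1/(1 + K1/[H⁺] + K1K2/[H⁺]²) = 1/(1 + 10^+2.08 + 10^+0.92) = 0.007719
DIC = [CO2*]/α₀ = 2.033×10^-5 / 0.007719 = 2.63 mmol/kg

DIC = 2.63 mmol/kg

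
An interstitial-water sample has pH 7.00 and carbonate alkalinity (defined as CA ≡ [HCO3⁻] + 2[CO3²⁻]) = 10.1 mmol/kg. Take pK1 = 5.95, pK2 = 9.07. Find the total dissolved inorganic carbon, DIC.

DIC = 10.9 mmol/kg

CA = [HCO3⁻] + 2[CO3²⁻] = (α₁ + 2α₂)·DIC
At pH 7.00: [H⁺]/K1 = 10^-1.05 = 0.089125, K2/[H⁺] = 10^-2.07 = 0.0085114
α₁ = 1/(1 + 0.089125 + 0.0085114) = 1/1.0976 = 0.9110; α₂ = α₁·K2/[H⁺] = 0.007754
α₁ + 2α₂ = 0.9266
DIC = CA / (α₁ + 2α₂) = 10.1 / 0.9266 = 10.9 mmol/kg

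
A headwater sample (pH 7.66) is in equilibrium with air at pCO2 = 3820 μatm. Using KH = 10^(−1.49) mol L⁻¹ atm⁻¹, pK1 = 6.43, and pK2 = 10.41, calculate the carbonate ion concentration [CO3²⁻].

[CO3²⁻] = 3.73 μmol/L

[CO2*] = KH · pCO2 = 10^(−1.49) × 3820×10^-6 = 1.236×10^-4 mol/L
α₀ = 1/(1 + K1/[H⁺] + K1K2/[H⁺]²) = 1/(1 + 10^+1.23 + 10^-1.52) = 0.05552
DIC = [CO2*]/α₀ = 1.236×10^-4 / 0.05552 = 2.227 mmol/L
[CO3²⁻] = α₂·DIC; α₂ = 0.001677, so [CO3²⁻] = 0.001677 × 2.227 = 0.00373 mmol/L = 3.73 μmol/L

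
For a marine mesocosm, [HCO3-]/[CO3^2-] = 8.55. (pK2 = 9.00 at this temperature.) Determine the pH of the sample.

From K2 = [H⁺][CO3^2-]/[HCO3-]:  pH = pK2 − log₁₀([HCO3-]/[CO3^2-])
log₁₀(8.55) = +0.932
pH = 9.00 − (+0.932) = 8.07

pH = 8.07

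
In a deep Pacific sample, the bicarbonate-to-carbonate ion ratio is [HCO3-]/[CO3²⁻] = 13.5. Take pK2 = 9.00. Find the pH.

From K2 = [H⁺][CO3²⁻]/[HCO3-]:  pH = pK2 − log₁₀([HCO3-]/[CO3²⁻])
log₁₀(13.5) = +1.130
pH = 9.00 − (+1.130) = 7.87

pH = 7.87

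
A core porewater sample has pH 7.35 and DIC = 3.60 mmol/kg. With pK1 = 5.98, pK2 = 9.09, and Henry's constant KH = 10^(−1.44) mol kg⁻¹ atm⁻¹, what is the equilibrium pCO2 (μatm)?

pCO2 = 3990 μatm

α₀ = 1 / (1 + K1/[H⁺] + K1K2/[H⁺]²) = 1 / (1 + 10^+1.37 + 10^-0.37)
   = 1 / (1 + 23.442 + 0.42658) = 1/24.869 = 0.04021
[CO2*] = α₀ × DIC = 0.04021 × 3.60 = 0.1448 mmol/kg
pCO2 = [CO2*]/KH = 1.448×10^-4 / 3.631×10^-2 = 3990 μatm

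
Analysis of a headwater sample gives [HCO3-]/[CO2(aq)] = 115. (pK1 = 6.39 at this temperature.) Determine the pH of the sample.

From K1 = [H⁺][HCO3-]/[CO2(aq)]:  pH = pK1 + log₁₀([HCO3-]/[CO2(aq)])
log₁₀(115) = +2.061
pH = 6.39 + (+2.061) = 8.45

pH = 8.45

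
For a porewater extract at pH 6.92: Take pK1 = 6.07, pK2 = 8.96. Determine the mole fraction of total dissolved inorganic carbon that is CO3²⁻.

α₂ = 0.00793

α₂ = 1 / (1 + [H⁺]/K2 + [H⁺]²/(K1K2)) = 1 / (1 + 10^+2.04 + 10^+1.19)
   = 1 / (1 + 109.65 + 15.488) = 1/126.14 = 0.007928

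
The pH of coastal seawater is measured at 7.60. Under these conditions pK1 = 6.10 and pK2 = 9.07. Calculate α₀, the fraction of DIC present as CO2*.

α₀ = 0.0297

α₀ = 1 / (1 + K1/[H⁺] + K1K2/[H⁺]²) = 1 / (1 + 10^+1.50 + 10^+0.03)
   = 1 / (1 + 31.623 + 1.0715) = 1/33.694 = 0.02968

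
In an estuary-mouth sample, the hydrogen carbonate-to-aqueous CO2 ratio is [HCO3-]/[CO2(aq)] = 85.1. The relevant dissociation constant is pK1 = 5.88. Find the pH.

From K1 = [H⁺][HCO3-]/[CO2(aq)]:  pH = pK1 + log₁₀([HCO3-]/[CO2(aq)])
log₁₀(85.1) = +1.930
pH = 5.88 + (+1.930) = 7.81

pH = 7.81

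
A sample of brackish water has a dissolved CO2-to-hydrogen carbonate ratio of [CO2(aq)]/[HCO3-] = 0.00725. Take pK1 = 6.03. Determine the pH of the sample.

From K1 = [H⁺][HCO3-]/[CO2(aq)]:  pH = pK1 − log₁₀([CO2(aq)]/[HCO3-])
log₁₀(0.00725) = -2.140
pH = 6.03 − (-2.140) = 8.17

pH = 8.17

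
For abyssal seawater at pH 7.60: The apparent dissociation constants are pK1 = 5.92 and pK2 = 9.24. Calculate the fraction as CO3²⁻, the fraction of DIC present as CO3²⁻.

α₂ = 0.0219

α₂ = 1 / (1 + [H⁺]/K2 + [H⁺]²/(K1K2)) = 1 / (1 + 10^+1.64 + 10^-0.04)
   = 1 / (1 + 43.652 + 0.91201) = 1/45.564 = 0.02195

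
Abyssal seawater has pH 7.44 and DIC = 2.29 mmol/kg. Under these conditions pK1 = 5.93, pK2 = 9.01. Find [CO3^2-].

[CO3²⁻] = 0.0583 mmol/kg

α₂ = 1 / (1 + [H⁺]/K2 + [H⁺]²/(K1K2)) = 1 / (1 + 10^+1.57 + 10^+0.06)
   = 1 / (1 + 37.154 + 1.1482) = 1/39.302 = 0.02544
[CO3²⁻] = α₂ × DIC = 0.02544 × 2.29 = 0.0583 mmol/kg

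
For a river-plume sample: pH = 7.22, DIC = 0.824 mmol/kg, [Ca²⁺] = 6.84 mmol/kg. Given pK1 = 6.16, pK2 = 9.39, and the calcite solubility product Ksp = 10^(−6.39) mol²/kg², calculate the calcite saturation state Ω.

Ω = 0.0855

α₂ = 1 / (1 + [H⁺]/K2 + [H⁺]²/(K1K2)) = 1 / (1 + 10^+2.17 + 10^+1.11)
   = 1 / (1 + 147.91 + 12.882) = 1/161.79 = 0.006181
[CO3²⁻] = α₂ × DIC = 0.006181 × 0.824 = 0.005093 mmol/kg = 5.093 μmol/kg
Ksp = 10^(−6.39) = 4.074×10^-7
Ω = [Ca²⁺][CO3²⁻]/Ksp = (6.84×10^-3)(5.093×10^-6) / 4.074×10^-7 = 0.0855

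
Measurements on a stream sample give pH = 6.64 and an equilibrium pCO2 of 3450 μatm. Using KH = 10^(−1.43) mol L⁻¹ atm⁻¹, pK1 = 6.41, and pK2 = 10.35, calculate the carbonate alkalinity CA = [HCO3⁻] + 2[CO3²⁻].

[CO2*] = KH · pCO2 = 10^(−1.43) × 3450×10^-6 = 1.282×10^-4 mol/L
α₀ = 1/(1 + K1/[H⁺] + K1K2/[H⁺]²) = 1/(1 + 10^+0.23 + 10^-3.48) = 0.3706
DIC = [CO2*]/α₀ = 1.282×10^-4 / 0.3706 = 0.3459 mmol/L
CA = (α₁ + 2α₂)·DIC = (0.6293 + 2×0.0001227) × 0.3459 = 0.218 mmol/L

CA = 0.218 mmol/L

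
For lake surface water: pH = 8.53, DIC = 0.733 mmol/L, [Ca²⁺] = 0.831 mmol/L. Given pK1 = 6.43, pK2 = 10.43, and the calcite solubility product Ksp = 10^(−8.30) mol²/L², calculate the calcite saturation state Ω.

α₂ = 1 / (1 + [H⁺]/K2 + [H⁺]²/(K1K2)) = 1 / (1 + 10^+1.90 + 10^-0.20)
   = 1 / (1 + 79.433 + 0.63096) = 1/81.064 = 0.01234
[CO3²⁻] = α₂ × DIC = 0.01234 × 0.733 = 0.009042 mmol/L = 9.042 μmol/L
Ksp = 10^(−8.30) = 5.012×10^-9
Ω = [Ca²⁺][CO3²⁻]/Ksp = (0.831×10^-3)(9.042×10^-6) / 5.012×10^-9 = 1.50

Ω = 1.50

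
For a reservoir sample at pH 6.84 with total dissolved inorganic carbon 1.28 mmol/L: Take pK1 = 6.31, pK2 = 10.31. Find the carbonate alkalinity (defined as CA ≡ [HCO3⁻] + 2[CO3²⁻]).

CA = [HCO3⁻] + 2[CO3²⁻] = (α₁ + 2α₂)·DIC
At pH 6.84: [H⁺]/K1 = 10^-0.53 = 0.29512, K2/[H⁺] = 10^-3.47 = 0.00033884
α₁ = 1/(1 + 0.29512 + 0.00033884) = 1/1.2955 = 0.7719; α₂ = α₁·K2/[H⁺] = 0.0002616
α₁ + 2α₂ = 0.7724
CA = 0.7724 × 1.28 = 0.989 mmol/L

CA = 0.989 mmol/L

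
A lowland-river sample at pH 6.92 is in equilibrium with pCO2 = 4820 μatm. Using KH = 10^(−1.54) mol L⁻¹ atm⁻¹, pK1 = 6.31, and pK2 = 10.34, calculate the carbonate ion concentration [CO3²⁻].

[CO3²⁻] = 0.215 μmol/L

[CO2*] = KH · pCO2 = 10^(−1.54) × 4820×10^-6 = 1.390×10^-4 mol/L
α₀ = 1/(1 + K1/[H⁺] + K1K2/[H⁺]²) = 1/(1 + 10^+0.61 + 10^-2.81) = 0.1970
DIC = [CO2*]/α₀ = 1.390×10^-4 / 0.1970 = 0.7055 mmol/L
[CO3²⁻] = α₂·DIC; α₂ = 0.0003052, so [CO3²⁻] = 0.0003052 × 0.7055 = 0.000215 mmol/L = 0.215 μmol/L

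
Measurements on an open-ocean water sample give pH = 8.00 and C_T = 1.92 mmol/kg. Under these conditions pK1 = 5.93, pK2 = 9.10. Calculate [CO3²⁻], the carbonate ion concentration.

[CO3²⁻] = 0.140 mmol/kg

α₂ = 1 / (1 + [H⁺]/K2 + [H⁺]²/(K1K2)) = 1 / (1 + 10^+1.10 + 10^-0.97)
   = 1 / (1 + 12.589 + 0.10715) = 1/13.696 = 0.07301
[CO3²⁻] = α₂ × DIC = 0.07301 × 1.92 = 0.140 mmol/kg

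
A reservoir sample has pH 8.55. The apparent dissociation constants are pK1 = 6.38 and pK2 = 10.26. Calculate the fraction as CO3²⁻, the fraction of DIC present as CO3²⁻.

α₂ = 1 / (1 + [H⁺]/K2 + [H⁺]²/(K1K2)) = 1 / (1 + 10^+1.71 + 10^-0.46)
   = 1 / (1 + 51.286 + 0.34674) = 1/52.633 = 0.01900

α₂ = 0.0190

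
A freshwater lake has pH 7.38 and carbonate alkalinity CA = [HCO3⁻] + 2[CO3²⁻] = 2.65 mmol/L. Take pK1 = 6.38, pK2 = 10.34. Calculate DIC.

DIC = 2.91 mmol/L

CA = [HCO3⁻] + 2[CO3²⁻] = (α₁ + 2α₂)·DIC
At pH 7.38: [H⁺]/K1 = 10^-1.00 = 0.10000, K2/[H⁺] = 10^-2.96 = 0.0010965
α₁ = 1/(1 + 0.10000 + 0.0010965) = 1/1.1011 = 0.9082; α₂ = α₁·K2/[H⁺] = 0.0009958
α₁ + 2α₂ = 0.9102
DIC = CA / (α₁ + 2α₂) = 2.65 / 0.9102 = 2.91 mmol/L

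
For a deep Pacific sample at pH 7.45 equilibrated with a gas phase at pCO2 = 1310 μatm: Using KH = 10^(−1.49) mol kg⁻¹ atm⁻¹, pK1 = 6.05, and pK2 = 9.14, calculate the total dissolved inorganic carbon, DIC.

DIC = 1.13 mmol/kg

[CO2*] = KH · pCO2 = 10^(−1.49) × 1310×10^-6 = 4.239×10^-5 mol/kg
α₀ = 1/(1 + K1/[H⁺] + K1K2/[H⁺]²) = 1/(1 + 10^+1.40 + 10^-0.29) = 0.03755
DIC = [CO2*]/α₀ = 4.239×10^-5 / 0.03755 = 1.13 mmol/kg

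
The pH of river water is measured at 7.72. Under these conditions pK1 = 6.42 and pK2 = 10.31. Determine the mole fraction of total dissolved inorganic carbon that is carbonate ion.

α₂ = 1 / (1 + [H⁺]/K2 + [H⁺]²/(K1K2)) = 1 / (1 + 10^+2.59 + 10^+1.29)
   = 1 / (1 + 389.05 + 19.498) = 1/409.54 = 0.002442

α₂ = 0.00244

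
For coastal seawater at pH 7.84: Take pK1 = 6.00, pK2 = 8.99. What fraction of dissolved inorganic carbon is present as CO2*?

α₀ = 0.0133

α₀ = 1 / (1 + K1/[H⁺] + K1K2/[H⁺]²) = 1 / (1 + 10^+1.84 + 10^+0.69)
   = 1 / (1 + 69.183 + 4.8978) = 1/75.081 = 0.01332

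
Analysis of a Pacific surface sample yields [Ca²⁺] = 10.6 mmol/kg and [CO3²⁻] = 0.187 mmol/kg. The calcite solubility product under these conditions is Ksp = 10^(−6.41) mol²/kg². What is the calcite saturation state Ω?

Ω = 5.10

Ksp = 10^(−6.41) = 3.890×10^-7
Ω = [Ca²⁺][CO3²⁻]/Ksp = (10.6×10^-3)(0.187×10^-3) / 3.890×10^-7 = 5.10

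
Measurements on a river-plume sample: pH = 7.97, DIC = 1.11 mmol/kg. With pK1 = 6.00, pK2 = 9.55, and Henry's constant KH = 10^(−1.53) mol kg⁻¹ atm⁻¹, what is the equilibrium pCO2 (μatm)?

pCO2 = 389 μatm

α₀ = 1 / (1 + K1/[H⁺] + K1K2/[H⁺]²) = 1 / (1 + 10^+1.97 + 10^+0.39)
   = 1 / (1 + 93.325 + 2.4547) = 1/96.780 = 0.01033
[CO2*] = α₀ × DIC = 0.01033 × 1.11 = 0.01147 mmol/kg = 11.47 μmol/kg
pCO2 = [CO2*]/KH = 1.147×10^-5 / 2.951×10^-2 = 389 μatm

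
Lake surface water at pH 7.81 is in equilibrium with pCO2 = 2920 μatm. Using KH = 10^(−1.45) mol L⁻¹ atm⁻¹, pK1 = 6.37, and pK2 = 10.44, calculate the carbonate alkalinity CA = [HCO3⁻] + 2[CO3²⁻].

CA = 2.87 mmol/L

[CO2*] = KH · pCO2 = 10^(−1.45) × 2920×10^-6 = 1.036×10^-4 mol/L
α₀ = 1/(1 + K1/[H⁺] + K1K2/[H⁺]²) = 1/(1 + 10^+1.44 + 10^-1.19) = 0.03496
DIC = [CO2*]/α₀ = 1.036×10^-4 / 0.03496 = 2.964 mmol/L
CA = (α₁ + 2α₂)·DIC = (0.9628 + 2×0.002257) × 2.964 = 2.87 mmol/L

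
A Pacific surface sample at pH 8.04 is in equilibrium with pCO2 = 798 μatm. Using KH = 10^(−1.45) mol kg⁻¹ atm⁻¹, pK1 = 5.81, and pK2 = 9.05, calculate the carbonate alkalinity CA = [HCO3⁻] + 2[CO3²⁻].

[CO2*] = KH · pCO2 = 10^(−1.45) × 798×10^-6 = 2.831×10^-5 mol/kg
α₀ = 1/(1 + K1/[H⁺] + K1K2/[H⁺]²) = 1/(1 + 10^+2.23 + 10^+1.22) = 0.005336
DIC = [CO2*]/α₀ = 2.831×10^-5 / 0.005336 = 5.307 mmol/kg
CA = (α₁ + 2α₂)·DIC = (0.9061 + 2×0.08855) × 5.307 = 5.75 mmol/kg

CA = 5.75 mmol/kg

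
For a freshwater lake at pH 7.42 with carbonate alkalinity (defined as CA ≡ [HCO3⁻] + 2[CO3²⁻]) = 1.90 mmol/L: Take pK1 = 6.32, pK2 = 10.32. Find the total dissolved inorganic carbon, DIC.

DIC = 2.05 mmol/L

CA = [HCO3⁻] + 2[CO3²⁻] = (α₁ + 2α₂)·DIC
At pH 7.42: [H⁺]/K1 = 10^-1.10 = 0.079433, K2/[H⁺] = 10^-2.90 = 0.0012589
α₁ = 1/(1 + 0.079433 + 0.0012589) = 1/1.0807 = 0.9253; α₂ = α₁·K2/[H⁺] = 0.001165
α₁ + 2α₂ = 0.9277
DIC = CA / (α₁ + 2α₂) = 1.90 / 0.9277 = 2.05 mmol/L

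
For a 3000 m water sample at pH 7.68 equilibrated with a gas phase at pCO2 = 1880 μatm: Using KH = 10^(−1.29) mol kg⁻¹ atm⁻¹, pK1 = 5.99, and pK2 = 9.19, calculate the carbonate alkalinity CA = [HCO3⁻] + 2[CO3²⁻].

[CO2*] = KH · pCO2 = 10^(−1.29) × 1880×10^-6 = 9.642×10^-5 mol/kg
α₀ = 1/(1 + K1/[H⁺] + K1K2/[H⁺]²) = 1/(1 + 10^+1.69 + 10^+0.18) = 0.01942
DIC = [CO2*]/α₀ = 9.642×10^-5 / 0.01942 = 4.965 mmol/kg
CA = (α₁ + 2α₂)·DIC = (0.9512 + 2×0.02939) × 4.965 = 5.01 mmol/kg

CA = 5.01 mmol/kg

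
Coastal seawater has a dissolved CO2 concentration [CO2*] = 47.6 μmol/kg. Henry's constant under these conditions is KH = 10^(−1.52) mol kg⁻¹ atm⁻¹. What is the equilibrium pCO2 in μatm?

KH = 10^(−1.52) = 3.020×10^-2 mol kg⁻¹ atm⁻¹
pCO2 = [CO2*]/KH = 47.6×10^-6 / 3.020×10^-2 = 1.58×10^-3 atm = 1580 μatm

pCO2 = 1580 μatm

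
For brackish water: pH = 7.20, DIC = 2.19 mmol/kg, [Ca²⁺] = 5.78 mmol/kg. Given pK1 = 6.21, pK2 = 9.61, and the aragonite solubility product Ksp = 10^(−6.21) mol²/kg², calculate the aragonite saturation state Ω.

Ω = 0.0722

α₂ = 1 / (1 + [H⁺]/K2 + [H⁺]²/(K1K2)) = 1 / (1 + 10^+2.41 + 10^+1.42)
   = 1 / (1 + 257.04 + 26.303) = 1/284.34 = 0.003517
[CO3²⁻] = α₂ × DIC = 0.003517 × 2.19 = 0.007702 mmol/kg = 7.702 μmol/kg
Ksp = 10^(−6.21) = 6.166×10^-7
Ω = [Ca²⁺][CO3²⁻]/Ksp = (5.78×10^-3)(7.702×10^-6) / 6.166×10^-7 = 0.0722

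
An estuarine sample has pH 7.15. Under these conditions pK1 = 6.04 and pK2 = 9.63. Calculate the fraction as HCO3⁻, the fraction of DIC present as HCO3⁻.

α₁ = 0.925

α₁ = 1 / (1 + [H⁺]/K1 + K2/[H⁺]) = 1 / (1 + 10^-1.11 + 10^-2.48)
   = 1 / (1 + 0.077625 + 0.0033113) = 1/1.0809 = 0.9251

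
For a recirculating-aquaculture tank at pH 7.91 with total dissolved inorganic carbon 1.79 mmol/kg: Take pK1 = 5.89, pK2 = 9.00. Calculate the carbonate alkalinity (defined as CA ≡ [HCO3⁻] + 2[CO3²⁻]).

CA = [HCO3⁻] + 2[CO3²⁻] = (α₁ + 2α₂)·DIC
At pH 7.91: [H⁺]/K1 = 10^-2.02 = 0.0095499, K2/[H⁺] = 10^-1.09 = 0.081283
α₁ = 1/(1 + 0.0095499 + 0.081283) = 1/1.0908 = 0.9167; α₂ = α₁·K2/[H⁺] = 0.07451
α₁ + 2α₂ = 1.0658
CA = 1.0658 × 1.79 = 1.91 mmol/kg

CA = 1.91 mmol/kg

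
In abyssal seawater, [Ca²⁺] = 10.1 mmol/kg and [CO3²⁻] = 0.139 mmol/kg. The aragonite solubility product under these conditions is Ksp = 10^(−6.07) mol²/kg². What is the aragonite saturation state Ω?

Ω = 1.65

Ksp = 10^(−6.07) = 8.511×10^-7
Ω = [Ca²⁺][CO3²⁻]/Ksp = (10.1×10^-3)(0.139×10^-3) / 8.511×10^-7 = 1.65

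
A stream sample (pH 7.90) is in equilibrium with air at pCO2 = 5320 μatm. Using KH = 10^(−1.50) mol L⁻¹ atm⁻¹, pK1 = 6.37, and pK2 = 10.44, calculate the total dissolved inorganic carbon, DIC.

DIC = 5.89 mmol/L

[CO2*] = KH · pCO2 = 10^(−1.50) × 5320×10^-6 = 1.682×10^-4 mol/L
α₀ = 1/(1 + K1/[H⁺] + K1K2/[H⁺]²) = 1/(1 + 10^+1.53 + 10^-1.01) = 0.02859
DIC = [CO2*]/α₀ = 1.682×10^-4 / 0.02859 = 5.89 mmol/L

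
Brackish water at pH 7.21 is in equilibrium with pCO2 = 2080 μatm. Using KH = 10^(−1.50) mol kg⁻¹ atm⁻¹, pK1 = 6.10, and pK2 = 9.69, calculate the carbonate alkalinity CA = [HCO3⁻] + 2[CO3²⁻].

CA = 0.853 mmol/kg

[CO2*] = KH · pCO2 = 10^(−1.50) × 2080×10^-6 = 6.578×10^-5 mol/kg
α₀ = 1/(1 + K1/[H⁺] + K1K2/[H⁺]²) = 1/(1 + 10^+1.11 + 10^-1.37) = 0.07181
DIC = [CO2*]/α₀ = 6.578×10^-5 / 0.07181 = 0.9159 mmol/kg
CA = (α₁ + 2α₂)·DIC = (0.9251 + 2×0.003063) × 0.9159 = 0.853 mmol/kg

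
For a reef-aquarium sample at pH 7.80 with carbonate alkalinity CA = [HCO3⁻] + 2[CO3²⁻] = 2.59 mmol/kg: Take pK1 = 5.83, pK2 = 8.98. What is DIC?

CA = [HCO3⁻] + 2[CO3²⁻] = (α₁ + 2α₂)·DIC
At pH 7.80: [H⁺]/K1 = 10^-1.97 = 0.010715, K2/[H⁺] = 10^-1.18 = 0.066069
α₁ = 1/(1 + 0.010715 + 0.066069) = 1/1.0768 = 0.9287; α₂ = α₁·K2/[H⁺] = 0.06136
α₁ + 2α₂ = 1.0514
DIC = CA / (α₁ + 2α₂) = 2.59 / 1.0514 = 2.46 mmol/kg

DIC = 2.46 mmol/kg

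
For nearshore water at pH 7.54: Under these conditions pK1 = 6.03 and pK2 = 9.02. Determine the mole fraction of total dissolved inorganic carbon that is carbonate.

α₂ = 1 / (1 + [H⁺]/K2 + [H⁺]²/(K1K2)) = 1 / (1 + 10^+1.48 + 10^-0.03)
   = 1 / (1 + 30.200 + 0.93325) = 1/32.133 = 0.03112

α₂ = 0.0311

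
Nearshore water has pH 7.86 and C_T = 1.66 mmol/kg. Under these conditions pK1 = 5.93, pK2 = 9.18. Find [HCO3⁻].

α₁ = 1 / (1 + [H⁺]/K1 + K2/[H⁺]) = 1 / (1 + 10^-1.93 + 10^-1.32)
   = 1 / (1 + 0.011749 + 0.047863) = 1/1.0596 = 0.9437
[HCO3⁻] = α₁ × DIC = 0.9437 × 1.66 = 1.57 mmol/kg

[HCO3⁻] = 1.57 mmol/kg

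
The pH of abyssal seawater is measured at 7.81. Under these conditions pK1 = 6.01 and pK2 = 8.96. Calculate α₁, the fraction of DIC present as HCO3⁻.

α₁ = 1 / (1 + [H⁺]/K1 + K2/[H⁺]) = 1 / (1 + 10^-1.80 + 10^-1.15)
   = 1 / (1 + 0.015849 + 0.070795) = 1/1.0866 = 0.9203

α₁ = 0.920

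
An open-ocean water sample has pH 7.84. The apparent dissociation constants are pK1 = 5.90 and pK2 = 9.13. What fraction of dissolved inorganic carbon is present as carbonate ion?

α₂ = 1 / (1 + [H⁺]/K2 + [H⁺]²/(K1K2)) = 1 / (1 + 10^+1.29 + 10^-0.65)
   = 1 / (1 + 19.498 + 0.22387) = 1/20.722 = 0.04826

α₂ = 0.0483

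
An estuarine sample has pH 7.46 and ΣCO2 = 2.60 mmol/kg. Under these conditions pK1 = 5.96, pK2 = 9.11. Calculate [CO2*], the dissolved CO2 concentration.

[CO2*] = 0.0780 mmol/kg

α₀ = 1 / (1 + K1/[H⁺] + K1K2/[H⁺]²) = 1 / (1 + 10^+1.50 + 10^-0.15)
   = 1 / (1 + 31.623 + 0.70795) = 1/33.331 = 0.03000
[CO2*] = α₀ × DIC = 0.03000 × 2.60 = 0.0780 mmol/kg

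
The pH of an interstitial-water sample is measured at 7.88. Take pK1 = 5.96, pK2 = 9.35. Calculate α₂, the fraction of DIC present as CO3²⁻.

α₂ = 1 / (1 + [H⁺]/K2 + [H⁺]²/(K1K2)) = 1 / (1 + 10^+1.47 + 10^-0.45)
   = 1 / (1 + 29.512 + 0.35481) = 1/30.867 = 0.03240

α₂ = 0.0324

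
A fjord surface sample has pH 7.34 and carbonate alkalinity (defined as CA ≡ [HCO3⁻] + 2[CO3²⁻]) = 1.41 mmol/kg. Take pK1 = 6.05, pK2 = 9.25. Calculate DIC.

DIC = 1.46 mmol/kg

CA = [HCO3⁻] + 2[CO3²⁻] = (α₁ + 2α₂)·DIC
At pH 7.34: [H⁺]/K1 = 10^-1.29 = 0.051286, K2/[H⁺] = 10^-1.91 = 0.012303
α₁ = 1/(1 + 0.051286 + 0.012303) = 1/1.0636 = 0.9402; α₂ = α₁·K2/[H⁺] = 0.01157
α₁ + 2α₂ = 0.9633
DIC = CA / (α₁ + 2α₂) = 1.41 / 0.9633 = 1.46 mmol/kg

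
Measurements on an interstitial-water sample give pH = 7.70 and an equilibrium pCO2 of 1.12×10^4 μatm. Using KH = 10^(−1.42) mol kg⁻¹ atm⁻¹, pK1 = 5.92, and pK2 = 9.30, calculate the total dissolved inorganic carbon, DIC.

DIC = 26.7 mmol/kg

[CO2*] = KH · pCO2 = 10^(−1.42) × 1.12×10^4×10^-6 = 4.258×10^-4 mol/kg
α₀ = 1/(1 + K1/[H⁺] + K1K2/[H⁺]²) = 1/(1 + 10^+1.78 + 10^+0.18) = 0.01593
DIC = [CO2*]/α₀ = 4.258×10^-4 / 0.01593 = 26.7 mmol/kg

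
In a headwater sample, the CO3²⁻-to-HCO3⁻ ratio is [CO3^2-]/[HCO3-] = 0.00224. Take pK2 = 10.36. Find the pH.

From K2 = [H⁺][CO3^2-]/[HCO3-]:  pH = pK2 + log₁₀([CO3^2-]/[HCO3-])
log₁₀(0.00224) = -2.650
pH = 10.36 + (-2.650) = 7.71

pH = 7.71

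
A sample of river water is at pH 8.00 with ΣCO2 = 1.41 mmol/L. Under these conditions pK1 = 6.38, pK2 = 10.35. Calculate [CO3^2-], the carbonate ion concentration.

α₂ = 1 / (1 + [H⁺]/K2 + [H⁺]²/(K1K2)) = 1 / (1 + 10^+2.35 + 10^+0.73)
   = 1 / (1 + 223.87 + 5.3703) = 1/230.24 = 0.004343
[CO3²⁻] = α₂ × DIC = 0.004343 × 1.41 = 0.00612 mmol/L = 6.12 μmol/L

[CO3²⁻] = 6.12 μmol/L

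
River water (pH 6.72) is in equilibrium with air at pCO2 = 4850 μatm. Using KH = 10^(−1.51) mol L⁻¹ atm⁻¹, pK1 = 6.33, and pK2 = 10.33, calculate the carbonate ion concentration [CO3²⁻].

[CO3²⁻] = 0.0903 μmol/L

[CO2*] = KH · pCO2 = 10^(−1.51) × 4850×10^-6 = 1.499×10^-4 mol/L
α₀ = 1/(1 + K1/[H⁺] + K1K2/[H⁺]²) = 1/(1 + 10^+0.39 + 10^-3.22) = 0.2894
DIC = [CO2*]/α₀ = 1.499×10^-4 / 0.2894 = 0.5179 mmol/L
[CO3²⁻] = α₂·DIC; α₂ = 0.0001744, so [CO3²⁻] = 0.0001744 × 0.5179 = 9.03×10^-5 mmol/L = 0.0903 μmol/L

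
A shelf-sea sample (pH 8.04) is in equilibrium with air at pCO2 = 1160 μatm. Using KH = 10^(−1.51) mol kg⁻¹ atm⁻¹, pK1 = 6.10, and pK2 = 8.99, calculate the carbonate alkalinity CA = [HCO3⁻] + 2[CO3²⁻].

CA = 3.82 mmol/kg

[CO2*] = KH · pCO2 = 10^(−1.51) × 1160×10^-6 = 3.585×10^-5 mol/kg
α₀ = 1/(1 + K1/[H⁺] + K1K2/[H⁺]²) = 1/(1 + 10^+1.94 + 10^+0.99) = 0.01022
DIC = [CO2*]/α₀ = 3.585×10^-5 / 0.01022 = 3.508 mmol/kg
CA = (α₁ + 2α₂)·DIC = (0.8899 + 2×0.09985) × 3.508 = 3.82 mmol/kg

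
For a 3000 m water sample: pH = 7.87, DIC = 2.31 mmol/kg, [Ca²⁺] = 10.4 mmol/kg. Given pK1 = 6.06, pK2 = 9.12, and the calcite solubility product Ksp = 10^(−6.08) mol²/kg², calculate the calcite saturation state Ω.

Ω = 1.52

α₂ = 1 / (1 + [H⁺]/K2 + [H⁺]²/(K1K2)) = 1 / (1 + 10^+1.25 + 10^-0.56)
   = 1 / (1 + 17.783 + 0.27542) = 1/19.058 = 0.05247
[CO3²⁻] = α₂ × DIC = 0.05247 × 2.31 = 0.1212 mmol/kg
Ksp = 10^(−6.08) = 8.318×10^-7
Ω = [Ca²⁺][CO3²⁻]/Ksp = (10.4×10^-3)(1.212×10^-4) / 8.318×10^-7 = 1.52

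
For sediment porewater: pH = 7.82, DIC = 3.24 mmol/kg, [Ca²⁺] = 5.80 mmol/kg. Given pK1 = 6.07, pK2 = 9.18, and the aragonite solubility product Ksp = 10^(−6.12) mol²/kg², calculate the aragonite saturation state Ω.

α₂ = 1 / (1 + [H⁺]/K2 + [H⁺]²/(K1K2)) = 1 / (1 + 10^+1.36 + 10^-0.39)
   = 1 / (1 + 22.909 + 0.40738) = 1/24.316 = 0.04113
[CO3²⁻] = α₂ × DIC = 0.04113 × 3.24 = 0.1332 mmol/kg
Ksp = 10^(−6.12) = 7.586×10^-7
Ω = [Ca²⁺][CO3²⁻]/Ksp = (5.80×10^-3)(1.332×10^-4) / 7.586×10^-7 = 1.02

Ω = 1.02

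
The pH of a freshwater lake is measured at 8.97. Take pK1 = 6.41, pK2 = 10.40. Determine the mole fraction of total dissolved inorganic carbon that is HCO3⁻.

α₁ = 0.962

α₁ = 1 / (1 + [H⁺]/K1 + K2/[H⁺]) = 1 / (1 + 10^-2.56 + 10^-1.43)
   = 1 / (1 + 0.0027542 + 0.037154) = 1/1.0399 = 0.9616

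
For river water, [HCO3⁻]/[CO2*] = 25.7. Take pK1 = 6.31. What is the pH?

pH = 7.72

From K1 = [H⁺][HCO3⁻]/[CO2*]:  pH = pK1 + log₁₀([HCO3⁻]/[CO2*])
log₁₀(25.7) = +1.410
pH = 6.31 + (+1.410) = 7.72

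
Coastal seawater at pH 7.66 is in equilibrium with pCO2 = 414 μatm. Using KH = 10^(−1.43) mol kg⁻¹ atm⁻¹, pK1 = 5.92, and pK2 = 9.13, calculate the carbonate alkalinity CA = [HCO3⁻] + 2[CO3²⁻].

CA = 0.903 mmol/kg

[CO2*] = KH · pCO2 = 10^(−1.43) × 414×10^-6 = 1.538×10^-5 mol/kg
α₀ = 1/(1 + K1/[H⁺] + K1K2/[H⁺]²) = 1/(1 + 10^+1.74 + 10^+0.27) = 0.01730
DIC = [CO2*]/α₀ = 1.538×10^-5 / 0.01730 = 0.8893 mmol/kg
CA = (α₁ + 2α₂)·DIC = (0.9505 + 2×0.03221) × 0.8893 = 0.903 mmol/kg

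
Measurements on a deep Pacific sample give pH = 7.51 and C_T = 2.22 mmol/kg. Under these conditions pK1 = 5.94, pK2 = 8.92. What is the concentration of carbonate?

[CO3²⁻] = 0.0810 mmol/kg

α₂ = 1 / (1 + [H⁺]/K2 + [H⁺]²/(K1K2)) = 1 / (1 + 10^+1.41 + 10^-0.16)
   = 1 / (1 + 25.704 + 0.69183) = 1/27.396 = 0.03650
[CO3²⁻] = α₂ × DIC = 0.03650 × 2.22 = 0.0810 mmol/kg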